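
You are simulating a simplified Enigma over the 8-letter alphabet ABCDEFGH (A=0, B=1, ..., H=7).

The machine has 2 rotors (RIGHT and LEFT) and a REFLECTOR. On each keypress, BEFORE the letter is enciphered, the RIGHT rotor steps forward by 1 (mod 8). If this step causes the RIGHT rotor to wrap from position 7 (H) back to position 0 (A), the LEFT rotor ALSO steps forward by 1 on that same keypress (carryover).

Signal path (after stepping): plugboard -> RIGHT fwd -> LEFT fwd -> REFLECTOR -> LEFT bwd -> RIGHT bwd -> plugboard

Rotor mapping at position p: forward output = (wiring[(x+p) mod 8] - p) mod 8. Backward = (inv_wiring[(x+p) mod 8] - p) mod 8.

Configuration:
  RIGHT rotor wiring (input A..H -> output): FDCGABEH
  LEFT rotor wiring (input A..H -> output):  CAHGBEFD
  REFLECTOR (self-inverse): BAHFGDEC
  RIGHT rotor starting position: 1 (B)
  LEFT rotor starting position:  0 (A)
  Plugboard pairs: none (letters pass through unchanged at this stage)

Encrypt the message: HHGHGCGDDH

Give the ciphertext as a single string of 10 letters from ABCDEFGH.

Char 1 ('H'): step: R->2, L=0; H->plug->H->R->B->L->A->refl->B->L'->E->R'->B->plug->B
Char 2 ('H'): step: R->3, L=0; H->plug->H->R->H->L->D->refl->F->L'->G->R'->C->plug->C
Char 3 ('G'): step: R->4, L=0; G->plug->G->R->G->L->F->refl->D->L'->H->R'->F->plug->F
Char 4 ('H'): step: R->5, L=0; H->plug->H->R->D->L->G->refl->E->L'->F->R'->F->plug->F
Char 5 ('G'): step: R->6, L=0; G->plug->G->R->C->L->H->refl->C->L'->A->R'->F->plug->F
Char 6 ('C'): step: R->7, L=0; C->plug->C->R->E->L->B->refl->A->L'->B->R'->F->plug->F
Char 7 ('G'): step: R->0, L->1 (L advanced); G->plug->G->R->E->L->D->refl->F->L'->C->R'->C->plug->C
Char 8 ('D'): step: R->1, L=1; D->plug->D->R->H->L->B->refl->A->L'->D->R'->F->plug->F
Char 9 ('D'): step: R->2, L=1; D->plug->D->R->H->L->B->refl->A->L'->D->R'->G->plug->G
Char 10 ('H'): step: R->3, L=1; H->plug->H->R->H->L->B->refl->A->L'->D->R'->A->plug->A

Answer: BCFFFFCFGA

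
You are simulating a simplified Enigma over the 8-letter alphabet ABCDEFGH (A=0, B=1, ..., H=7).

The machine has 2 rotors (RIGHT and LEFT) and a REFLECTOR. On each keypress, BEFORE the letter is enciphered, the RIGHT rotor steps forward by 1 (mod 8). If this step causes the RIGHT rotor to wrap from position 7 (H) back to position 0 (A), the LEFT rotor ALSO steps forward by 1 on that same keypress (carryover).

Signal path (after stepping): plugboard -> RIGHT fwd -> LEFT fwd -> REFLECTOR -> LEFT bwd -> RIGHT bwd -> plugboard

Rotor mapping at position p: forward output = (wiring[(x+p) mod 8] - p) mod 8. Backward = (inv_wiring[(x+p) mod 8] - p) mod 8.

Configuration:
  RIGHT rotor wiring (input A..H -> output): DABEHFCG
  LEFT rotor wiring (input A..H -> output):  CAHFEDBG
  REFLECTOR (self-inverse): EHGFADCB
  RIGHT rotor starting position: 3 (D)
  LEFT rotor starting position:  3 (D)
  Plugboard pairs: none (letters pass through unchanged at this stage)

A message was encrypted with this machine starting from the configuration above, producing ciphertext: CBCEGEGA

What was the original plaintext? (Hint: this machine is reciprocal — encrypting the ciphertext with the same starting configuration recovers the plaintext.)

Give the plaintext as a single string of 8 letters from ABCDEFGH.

Answer: FCGCHCAD

Derivation:
Char 1 ('C'): step: R->4, L=3; C->plug->C->R->G->L->F->refl->D->L'->E->R'->F->plug->F
Char 2 ('B'): step: R->5, L=3; B->plug->B->R->F->L->H->refl->B->L'->B->R'->C->plug->C
Char 3 ('C'): step: R->6, L=3; C->plug->C->R->F->L->H->refl->B->L'->B->R'->G->plug->G
Char 4 ('E'): step: R->7, L=3; E->plug->E->R->F->L->H->refl->B->L'->B->R'->C->plug->C
Char 5 ('G'): step: R->0, L->4 (L advanced); G->plug->G->R->C->L->F->refl->D->L'->G->R'->H->plug->H
Char 6 ('E'): step: R->1, L=4; E->plug->E->R->E->L->G->refl->C->L'->D->R'->C->plug->C
Char 7 ('G'): step: R->2, L=4; G->plug->G->R->B->L->H->refl->B->L'->H->R'->A->plug->A
Char 8 ('A'): step: R->3, L=4; A->plug->A->R->B->L->H->refl->B->L'->H->R'->D->plug->D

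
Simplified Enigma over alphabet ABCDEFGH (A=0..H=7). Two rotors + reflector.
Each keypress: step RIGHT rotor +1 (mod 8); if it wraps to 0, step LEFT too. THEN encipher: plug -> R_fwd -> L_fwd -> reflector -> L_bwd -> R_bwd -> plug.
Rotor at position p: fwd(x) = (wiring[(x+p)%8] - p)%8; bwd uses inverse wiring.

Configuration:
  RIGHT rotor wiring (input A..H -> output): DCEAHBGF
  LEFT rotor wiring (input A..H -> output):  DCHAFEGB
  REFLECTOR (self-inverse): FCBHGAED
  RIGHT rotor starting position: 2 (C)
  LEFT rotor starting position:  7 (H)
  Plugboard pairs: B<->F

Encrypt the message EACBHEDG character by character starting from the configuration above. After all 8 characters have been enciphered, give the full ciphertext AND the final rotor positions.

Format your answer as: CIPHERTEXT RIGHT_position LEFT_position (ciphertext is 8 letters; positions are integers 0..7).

Char 1 ('E'): step: R->3, L=7; E->plug->E->R->C->L->D->refl->H->L'->H->R'->G->plug->G
Char 2 ('A'): step: R->4, L=7; A->plug->A->R->D->L->A->refl->F->L'->G->R'->F->plug->B
Char 3 ('C'): step: R->5, L=7; C->plug->C->R->A->L->C->refl->B->L'->E->R'->A->plug->A
Char 4 ('B'): step: R->6, L=7; B->plug->F->R->C->L->D->refl->H->L'->H->R'->B->plug->F
Char 5 ('H'): step: R->7, L=7; H->plug->H->R->H->L->H->refl->D->L'->C->R'->G->plug->G
Char 6 ('E'): step: R->0, L->0 (L advanced); E->plug->E->R->H->L->B->refl->C->L'->B->R'->F->plug->B
Char 7 ('D'): step: R->1, L=0; D->plug->D->R->G->L->G->refl->E->L'->F->R'->F->plug->B
Char 8 ('G'): step: R->2, L=0; G->plug->G->R->B->L->C->refl->B->L'->H->R'->D->plug->D
Final: ciphertext=GBAFGBBD, RIGHT=2, LEFT=0

Answer: GBAFGBBD 2 0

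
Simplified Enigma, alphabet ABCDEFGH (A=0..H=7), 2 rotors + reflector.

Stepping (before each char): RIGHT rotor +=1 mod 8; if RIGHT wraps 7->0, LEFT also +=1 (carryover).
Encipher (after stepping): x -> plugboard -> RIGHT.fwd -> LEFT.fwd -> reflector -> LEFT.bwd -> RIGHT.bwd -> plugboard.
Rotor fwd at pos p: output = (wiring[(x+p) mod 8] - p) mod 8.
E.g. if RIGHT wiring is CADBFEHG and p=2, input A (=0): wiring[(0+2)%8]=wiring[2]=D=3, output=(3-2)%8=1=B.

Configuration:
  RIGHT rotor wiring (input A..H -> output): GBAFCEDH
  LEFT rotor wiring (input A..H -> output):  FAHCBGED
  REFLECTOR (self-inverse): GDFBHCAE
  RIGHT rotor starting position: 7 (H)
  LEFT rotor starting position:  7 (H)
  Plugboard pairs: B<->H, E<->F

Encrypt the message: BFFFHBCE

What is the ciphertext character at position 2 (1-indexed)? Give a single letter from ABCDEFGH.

Char 1 ('B'): step: R->0, L->0 (L advanced); B->plug->H->R->H->L->D->refl->B->L'->E->R'->F->plug->E
Char 2 ('F'): step: R->1, L=0; F->plug->E->R->D->L->C->refl->F->L'->A->R'->A->plug->A

A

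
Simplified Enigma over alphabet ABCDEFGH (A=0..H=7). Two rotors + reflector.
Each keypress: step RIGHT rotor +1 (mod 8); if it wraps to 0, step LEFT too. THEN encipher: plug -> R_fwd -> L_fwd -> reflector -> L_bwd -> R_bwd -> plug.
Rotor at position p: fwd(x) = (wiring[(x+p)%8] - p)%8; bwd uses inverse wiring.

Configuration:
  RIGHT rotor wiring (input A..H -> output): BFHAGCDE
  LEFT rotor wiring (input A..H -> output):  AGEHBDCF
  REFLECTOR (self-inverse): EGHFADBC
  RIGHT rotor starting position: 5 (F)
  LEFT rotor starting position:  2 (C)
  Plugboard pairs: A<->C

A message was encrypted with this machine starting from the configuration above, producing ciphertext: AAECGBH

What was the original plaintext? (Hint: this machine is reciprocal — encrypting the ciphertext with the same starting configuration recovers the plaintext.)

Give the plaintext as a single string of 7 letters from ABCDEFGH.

Char 1 ('A'): step: R->6, L=2; A->plug->C->R->D->L->B->refl->G->L'->G->R'->B->plug->B
Char 2 ('A'): step: R->7, L=2; A->plug->C->R->G->L->G->refl->B->L'->D->R'->G->plug->G
Char 3 ('E'): step: R->0, L->3 (L advanced); E->plug->E->R->G->L->D->refl->F->L'->F->R'->B->plug->B
Char 4 ('C'): step: R->1, L=3; C->plug->A->R->E->L->C->refl->H->L'->D->R'->G->plug->G
Char 5 ('G'): step: R->2, L=3; G->plug->G->R->H->L->B->refl->G->L'->B->R'->E->plug->E
Char 6 ('B'): step: R->3, L=3; B->plug->B->R->D->L->H->refl->C->L'->E->R'->H->plug->H
Char 7 ('H'): step: R->4, L=3; H->plug->H->R->E->L->C->refl->H->L'->D->R'->G->plug->G

Answer: BGBGEHG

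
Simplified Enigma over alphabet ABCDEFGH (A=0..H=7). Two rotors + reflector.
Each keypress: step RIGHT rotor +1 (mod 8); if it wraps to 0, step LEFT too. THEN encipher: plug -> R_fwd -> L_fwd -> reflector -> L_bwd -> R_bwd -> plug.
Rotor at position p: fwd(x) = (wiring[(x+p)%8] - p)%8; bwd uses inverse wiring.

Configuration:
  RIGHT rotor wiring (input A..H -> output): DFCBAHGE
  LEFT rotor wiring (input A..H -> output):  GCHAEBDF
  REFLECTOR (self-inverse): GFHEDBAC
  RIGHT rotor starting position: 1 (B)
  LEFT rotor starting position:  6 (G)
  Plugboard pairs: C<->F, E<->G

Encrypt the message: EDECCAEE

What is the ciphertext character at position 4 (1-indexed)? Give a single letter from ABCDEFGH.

Char 1 ('E'): step: R->2, L=6; E->plug->G->R->B->L->H->refl->C->L'->F->R'->D->plug->D
Char 2 ('D'): step: R->3, L=6; D->plug->D->R->D->L->E->refl->D->L'->H->R'->H->plug->H
Char 3 ('E'): step: R->4, L=6; E->plug->G->R->G->L->G->refl->A->L'->C->R'->C->plug->F
Char 4 ('C'): step: R->5, L=6; C->plug->F->R->F->L->C->refl->H->L'->B->R'->B->plug->B

B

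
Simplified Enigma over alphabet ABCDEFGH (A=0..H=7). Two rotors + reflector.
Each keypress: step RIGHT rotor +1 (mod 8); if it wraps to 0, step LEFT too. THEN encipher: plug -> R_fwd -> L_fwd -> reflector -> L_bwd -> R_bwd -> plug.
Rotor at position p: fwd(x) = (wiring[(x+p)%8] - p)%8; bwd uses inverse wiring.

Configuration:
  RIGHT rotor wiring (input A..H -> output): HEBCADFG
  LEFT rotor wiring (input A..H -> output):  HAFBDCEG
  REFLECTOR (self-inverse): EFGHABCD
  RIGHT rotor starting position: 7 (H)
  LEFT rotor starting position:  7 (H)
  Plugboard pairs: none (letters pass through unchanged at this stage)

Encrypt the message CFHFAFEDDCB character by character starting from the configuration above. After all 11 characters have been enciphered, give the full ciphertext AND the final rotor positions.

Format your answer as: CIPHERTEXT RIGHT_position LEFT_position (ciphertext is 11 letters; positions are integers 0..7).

Answer: HBECFBGECEG 2 1

Derivation:
Char 1 ('C'): step: R->0, L->0 (L advanced); C->plug->C->R->B->L->A->refl->E->L'->G->R'->H->plug->H
Char 2 ('F'): step: R->1, L=0; F->plug->F->R->E->L->D->refl->H->L'->A->R'->B->plug->B
Char 3 ('H'): step: R->2, L=0; H->plug->H->R->C->L->F->refl->B->L'->D->R'->E->plug->E
Char 4 ('F'): step: R->3, L=0; F->plug->F->R->E->L->D->refl->H->L'->A->R'->C->plug->C
Char 5 ('A'): step: R->4, L=0; A->plug->A->R->E->L->D->refl->H->L'->A->R'->F->plug->F
Char 6 ('F'): step: R->5, L=0; F->plug->F->R->E->L->D->refl->H->L'->A->R'->B->plug->B
Char 7 ('E'): step: R->6, L=0; E->plug->E->R->D->L->B->refl->F->L'->C->R'->G->plug->G
Char 8 ('D'): step: R->7, L=0; D->plug->D->R->C->L->F->refl->B->L'->D->R'->E->plug->E
Char 9 ('D'): step: R->0, L->1 (L advanced); D->plug->D->R->C->L->A->refl->E->L'->B->R'->C->plug->C
Char 10 ('C'): step: R->1, L=1; C->plug->C->R->B->L->E->refl->A->L'->C->R'->E->plug->E
Char 11 ('B'): step: R->2, L=1; B->plug->B->R->A->L->H->refl->D->L'->F->R'->G->plug->G
Final: ciphertext=HBECFBGECEG, RIGHT=2, LEFT=1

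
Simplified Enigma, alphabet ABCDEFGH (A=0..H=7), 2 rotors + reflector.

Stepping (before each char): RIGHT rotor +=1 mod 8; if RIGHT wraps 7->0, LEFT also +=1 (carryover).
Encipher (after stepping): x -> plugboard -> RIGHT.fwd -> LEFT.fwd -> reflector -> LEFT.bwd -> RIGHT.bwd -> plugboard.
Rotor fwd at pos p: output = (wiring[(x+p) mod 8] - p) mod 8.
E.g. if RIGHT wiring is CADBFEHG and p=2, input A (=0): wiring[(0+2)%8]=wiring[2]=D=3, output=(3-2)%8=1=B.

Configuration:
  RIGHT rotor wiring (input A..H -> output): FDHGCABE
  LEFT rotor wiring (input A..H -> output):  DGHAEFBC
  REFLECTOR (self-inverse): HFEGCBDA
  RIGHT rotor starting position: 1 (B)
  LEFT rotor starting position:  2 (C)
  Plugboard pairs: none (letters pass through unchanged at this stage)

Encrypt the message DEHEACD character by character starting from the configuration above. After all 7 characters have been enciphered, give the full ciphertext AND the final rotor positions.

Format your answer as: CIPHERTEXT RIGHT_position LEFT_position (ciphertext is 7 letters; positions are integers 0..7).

Answer: CAFDEAB 0 3

Derivation:
Char 1 ('D'): step: R->2, L=2; D->plug->D->R->G->L->B->refl->F->L'->A->R'->C->plug->C
Char 2 ('E'): step: R->3, L=2; E->plug->E->R->B->L->G->refl->D->L'->D->R'->A->plug->A
Char 3 ('H'): step: R->4, L=2; H->plug->H->R->C->L->C->refl->E->L'->H->R'->F->plug->F
Char 4 ('E'): step: R->5, L=2; E->plug->E->R->G->L->B->refl->F->L'->A->R'->D->plug->D
Char 5 ('A'): step: R->6, L=2; A->plug->A->R->D->L->D->refl->G->L'->B->R'->E->plug->E
Char 6 ('C'): step: R->7, L=2; C->plug->C->R->E->L->H->refl->A->L'->F->R'->A->plug->A
Char 7 ('D'): step: R->0, L->3 (L advanced); D->plug->D->R->G->L->D->refl->G->L'->D->R'->B->plug->B
Final: ciphertext=CAFDEAB, RIGHT=0, LEFT=3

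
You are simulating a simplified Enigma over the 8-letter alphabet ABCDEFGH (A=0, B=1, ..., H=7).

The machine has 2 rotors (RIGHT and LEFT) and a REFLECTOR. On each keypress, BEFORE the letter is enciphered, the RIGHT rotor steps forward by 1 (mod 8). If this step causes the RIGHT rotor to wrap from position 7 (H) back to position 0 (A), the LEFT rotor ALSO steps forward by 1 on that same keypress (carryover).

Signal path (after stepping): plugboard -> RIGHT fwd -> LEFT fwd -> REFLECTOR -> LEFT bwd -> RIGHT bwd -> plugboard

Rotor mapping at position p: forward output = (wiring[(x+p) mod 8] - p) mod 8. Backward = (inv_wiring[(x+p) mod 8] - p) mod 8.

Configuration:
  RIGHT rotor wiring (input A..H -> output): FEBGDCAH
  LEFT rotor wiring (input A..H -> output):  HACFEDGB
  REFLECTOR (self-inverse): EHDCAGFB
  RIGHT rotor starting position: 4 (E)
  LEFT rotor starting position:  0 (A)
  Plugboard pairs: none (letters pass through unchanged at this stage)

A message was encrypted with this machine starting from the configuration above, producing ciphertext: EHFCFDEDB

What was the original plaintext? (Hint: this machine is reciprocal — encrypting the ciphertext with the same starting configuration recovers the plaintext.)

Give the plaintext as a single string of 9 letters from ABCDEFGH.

Char 1 ('E'): step: R->5, L=0; E->plug->E->R->H->L->B->refl->H->L'->A->R'->D->plug->D
Char 2 ('H'): step: R->6, L=0; H->plug->H->R->E->L->E->refl->A->L'->B->R'->B->plug->B
Char 3 ('F'): step: R->7, L=0; F->plug->F->R->E->L->E->refl->A->L'->B->R'->H->plug->H
Char 4 ('C'): step: R->0, L->1 (L advanced); C->plug->C->R->B->L->B->refl->H->L'->A->R'->G->plug->G
Char 5 ('F'): step: R->1, L=1; F->plug->F->R->H->L->G->refl->F->L'->F->R'->C->plug->C
Char 6 ('D'): step: R->2, L=1; D->plug->D->R->A->L->H->refl->B->L'->B->R'->C->plug->C
Char 7 ('E'): step: R->3, L=1; E->plug->E->R->E->L->C->refl->D->L'->D->R'->A->plug->A
Char 8 ('D'): step: R->4, L=1; D->plug->D->R->D->L->D->refl->C->L'->E->R'->C->plug->C
Char 9 ('B'): step: R->5, L=1; B->plug->B->R->D->L->D->refl->C->L'->E->R'->F->plug->F

Answer: DBHGCCACF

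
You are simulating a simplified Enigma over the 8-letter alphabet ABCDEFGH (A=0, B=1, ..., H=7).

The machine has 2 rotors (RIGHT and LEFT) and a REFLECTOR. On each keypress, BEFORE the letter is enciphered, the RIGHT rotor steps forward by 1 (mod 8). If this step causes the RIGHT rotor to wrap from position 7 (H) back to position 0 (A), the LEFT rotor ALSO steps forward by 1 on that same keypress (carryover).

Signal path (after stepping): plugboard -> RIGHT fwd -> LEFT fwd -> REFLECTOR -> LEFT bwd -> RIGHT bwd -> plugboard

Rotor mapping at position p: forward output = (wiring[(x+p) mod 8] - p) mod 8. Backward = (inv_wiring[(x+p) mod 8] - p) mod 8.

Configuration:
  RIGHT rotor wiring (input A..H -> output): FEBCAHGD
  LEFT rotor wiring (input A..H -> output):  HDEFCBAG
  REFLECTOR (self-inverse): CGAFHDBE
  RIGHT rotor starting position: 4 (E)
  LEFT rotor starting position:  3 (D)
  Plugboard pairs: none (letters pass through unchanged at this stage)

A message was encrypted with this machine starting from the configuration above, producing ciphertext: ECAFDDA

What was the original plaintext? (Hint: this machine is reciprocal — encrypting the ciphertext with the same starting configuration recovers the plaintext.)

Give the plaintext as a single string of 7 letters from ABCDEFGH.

Char 1 ('E'): step: R->5, L=3; E->plug->E->R->H->L->B->refl->G->L'->C->R'->A->plug->A
Char 2 ('C'): step: R->6, L=3; C->plug->C->R->H->L->B->refl->G->L'->C->R'->G->plug->G
Char 3 ('A'): step: R->7, L=3; A->plug->A->R->E->L->D->refl->F->L'->D->R'->E->plug->E
Char 4 ('F'): step: R->0, L->4 (L advanced); F->plug->F->R->H->L->B->refl->G->L'->A->R'->E->plug->E
Char 5 ('D'): step: R->1, L=4; D->plug->D->R->H->L->B->refl->G->L'->A->R'->B->plug->B
Char 6 ('D'): step: R->2, L=4; D->plug->D->R->F->L->H->refl->E->L'->C->R'->H->plug->H
Char 7 ('A'): step: R->3, L=4; A->plug->A->R->H->L->B->refl->G->L'->A->R'->E->plug->E

Answer: AGEEBHE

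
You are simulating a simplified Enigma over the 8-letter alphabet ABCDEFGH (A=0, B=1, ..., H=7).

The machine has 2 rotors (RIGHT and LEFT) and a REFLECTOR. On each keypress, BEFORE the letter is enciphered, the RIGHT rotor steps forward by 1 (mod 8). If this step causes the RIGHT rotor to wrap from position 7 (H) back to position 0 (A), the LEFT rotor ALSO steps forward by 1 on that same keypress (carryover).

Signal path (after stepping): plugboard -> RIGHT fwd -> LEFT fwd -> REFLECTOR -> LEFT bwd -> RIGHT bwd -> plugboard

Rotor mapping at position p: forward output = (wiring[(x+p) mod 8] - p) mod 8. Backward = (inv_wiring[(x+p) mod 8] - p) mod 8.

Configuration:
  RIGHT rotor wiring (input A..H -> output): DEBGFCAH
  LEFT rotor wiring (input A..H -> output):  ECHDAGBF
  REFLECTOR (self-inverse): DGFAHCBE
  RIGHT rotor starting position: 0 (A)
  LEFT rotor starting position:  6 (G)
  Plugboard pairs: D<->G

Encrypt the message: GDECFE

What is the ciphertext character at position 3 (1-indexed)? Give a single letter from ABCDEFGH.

Char 1 ('G'): step: R->1, L=6; G->plug->D->R->E->L->B->refl->G->L'->C->R'->H->plug->H
Char 2 ('D'): step: R->2, L=6; D->plug->G->R->B->L->H->refl->E->L'->D->R'->C->plug->C
Char 3 ('E'): step: R->3, L=6; E->plug->E->R->E->L->B->refl->G->L'->C->R'->B->plug->B

B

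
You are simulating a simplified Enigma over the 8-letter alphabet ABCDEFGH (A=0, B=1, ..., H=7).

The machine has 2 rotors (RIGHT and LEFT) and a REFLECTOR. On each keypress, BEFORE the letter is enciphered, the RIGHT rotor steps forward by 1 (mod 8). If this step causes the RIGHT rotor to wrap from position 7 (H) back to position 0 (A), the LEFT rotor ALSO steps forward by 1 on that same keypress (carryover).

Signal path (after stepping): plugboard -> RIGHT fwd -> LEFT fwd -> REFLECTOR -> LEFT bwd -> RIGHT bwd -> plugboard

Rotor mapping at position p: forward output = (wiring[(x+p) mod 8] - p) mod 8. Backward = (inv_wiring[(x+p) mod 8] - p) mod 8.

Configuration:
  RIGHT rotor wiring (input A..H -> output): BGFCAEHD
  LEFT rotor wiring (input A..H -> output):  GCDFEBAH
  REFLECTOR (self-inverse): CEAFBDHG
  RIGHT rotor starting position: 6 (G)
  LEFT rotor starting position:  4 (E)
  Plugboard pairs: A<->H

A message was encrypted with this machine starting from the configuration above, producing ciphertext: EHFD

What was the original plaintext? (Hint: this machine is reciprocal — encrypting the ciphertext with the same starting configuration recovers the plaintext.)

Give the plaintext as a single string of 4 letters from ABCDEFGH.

Char 1 ('E'): step: R->7, L=4; E->plug->E->R->D->L->D->refl->F->L'->B->R'->F->plug->F
Char 2 ('H'): step: R->0, L->5 (L advanced); H->plug->A->R->B->L->D->refl->F->L'->E->R'->F->plug->F
Char 3 ('F'): step: R->1, L=5; F->plug->F->R->G->L->A->refl->C->L'->C->R'->G->plug->G
Char 4 ('D'): step: R->2, L=5; D->plug->D->R->C->L->C->refl->A->L'->G->R'->C->plug->C

Answer: FFGC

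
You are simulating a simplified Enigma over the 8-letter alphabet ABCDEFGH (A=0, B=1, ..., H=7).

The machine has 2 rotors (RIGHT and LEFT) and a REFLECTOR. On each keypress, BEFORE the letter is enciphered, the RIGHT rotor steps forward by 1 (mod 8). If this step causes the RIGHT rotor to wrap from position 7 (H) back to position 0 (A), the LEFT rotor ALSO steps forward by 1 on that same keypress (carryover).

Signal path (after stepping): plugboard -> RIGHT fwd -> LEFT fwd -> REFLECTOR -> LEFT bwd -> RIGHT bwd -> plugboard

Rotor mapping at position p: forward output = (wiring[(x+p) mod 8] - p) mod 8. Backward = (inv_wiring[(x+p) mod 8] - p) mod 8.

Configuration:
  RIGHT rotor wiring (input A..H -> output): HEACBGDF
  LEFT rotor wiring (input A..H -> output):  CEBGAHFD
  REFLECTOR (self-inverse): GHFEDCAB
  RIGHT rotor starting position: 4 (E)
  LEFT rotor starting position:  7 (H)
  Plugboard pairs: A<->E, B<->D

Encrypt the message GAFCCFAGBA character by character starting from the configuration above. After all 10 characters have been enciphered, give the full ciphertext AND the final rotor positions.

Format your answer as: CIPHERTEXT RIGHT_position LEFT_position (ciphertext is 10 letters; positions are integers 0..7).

Char 1 ('G'): step: R->5, L=7; G->plug->G->R->F->L->B->refl->H->L'->E->R'->H->plug->H
Char 2 ('A'): step: R->6, L=7; A->plug->E->R->C->L->F->refl->C->L'->D->R'->G->plug->G
Char 3 ('F'): step: R->7, L=7; F->plug->F->R->C->L->F->refl->C->L'->D->R'->E->plug->A
Char 4 ('C'): step: R->0, L->0 (L advanced); C->plug->C->R->A->L->C->refl->F->L'->G->R'->F->plug->F
Char 5 ('C'): step: R->1, L=0; C->plug->C->R->B->L->E->refl->D->L'->H->R'->B->plug->D
Char 6 ('F'): step: R->2, L=0; F->plug->F->R->D->L->G->refl->A->L'->E->R'->D->plug->B
Char 7 ('A'): step: R->3, L=0; A->plug->E->R->C->L->B->refl->H->L'->F->R'->H->plug->H
Char 8 ('G'): step: R->4, L=0; G->plug->G->R->E->L->A->refl->G->L'->D->R'->E->plug->A
Char 9 ('B'): step: R->5, L=0; B->plug->D->R->C->L->B->refl->H->L'->F->R'->G->plug->G
Char 10 ('A'): step: R->6, L=0; A->plug->E->R->C->L->B->refl->H->L'->F->R'->A->plug->E
Final: ciphertext=HGAFDBHAGE, RIGHT=6, LEFT=0

Answer: HGAFDBHAGE 6 0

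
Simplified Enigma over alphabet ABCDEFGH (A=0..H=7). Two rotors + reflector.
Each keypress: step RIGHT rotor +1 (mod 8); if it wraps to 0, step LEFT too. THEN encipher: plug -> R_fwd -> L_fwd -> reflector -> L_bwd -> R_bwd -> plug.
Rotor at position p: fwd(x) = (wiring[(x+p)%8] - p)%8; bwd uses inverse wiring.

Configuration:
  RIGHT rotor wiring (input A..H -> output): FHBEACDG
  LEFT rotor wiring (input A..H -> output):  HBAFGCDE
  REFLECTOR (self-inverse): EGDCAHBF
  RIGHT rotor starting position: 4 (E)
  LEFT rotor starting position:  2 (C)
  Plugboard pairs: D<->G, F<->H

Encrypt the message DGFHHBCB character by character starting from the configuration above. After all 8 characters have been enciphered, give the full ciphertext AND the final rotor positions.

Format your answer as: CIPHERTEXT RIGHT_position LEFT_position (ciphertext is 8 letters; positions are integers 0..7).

Char 1 ('D'): step: R->5, L=2; D->plug->G->R->H->L->H->refl->F->L'->G->R'->B->plug->B
Char 2 ('G'): step: R->6, L=2; G->plug->D->R->B->L->D->refl->C->L'->F->R'->A->plug->A
Char 3 ('F'): step: R->7, L=2; F->plug->H->R->E->L->B->refl->G->L'->A->R'->C->plug->C
Char 4 ('H'): step: R->0, L->3 (L advanced); H->plug->F->R->C->L->H->refl->F->L'->H->R'->B->plug->B
Char 5 ('H'): step: R->1, L=3; H->plug->F->R->C->L->H->refl->F->L'->H->R'->D->plug->G
Char 6 ('B'): step: R->2, L=3; B->plug->B->R->C->L->H->refl->F->L'->H->R'->A->plug->A
Char 7 ('C'): step: R->3, L=3; C->plug->C->R->H->L->F->refl->H->L'->C->R'->F->plug->H
Char 8 ('B'): step: R->4, L=3; B->plug->B->R->G->L->G->refl->B->L'->E->R'->A->plug->A
Final: ciphertext=BACBGAHA, RIGHT=4, LEFT=3

Answer: BACBGAHA 4 3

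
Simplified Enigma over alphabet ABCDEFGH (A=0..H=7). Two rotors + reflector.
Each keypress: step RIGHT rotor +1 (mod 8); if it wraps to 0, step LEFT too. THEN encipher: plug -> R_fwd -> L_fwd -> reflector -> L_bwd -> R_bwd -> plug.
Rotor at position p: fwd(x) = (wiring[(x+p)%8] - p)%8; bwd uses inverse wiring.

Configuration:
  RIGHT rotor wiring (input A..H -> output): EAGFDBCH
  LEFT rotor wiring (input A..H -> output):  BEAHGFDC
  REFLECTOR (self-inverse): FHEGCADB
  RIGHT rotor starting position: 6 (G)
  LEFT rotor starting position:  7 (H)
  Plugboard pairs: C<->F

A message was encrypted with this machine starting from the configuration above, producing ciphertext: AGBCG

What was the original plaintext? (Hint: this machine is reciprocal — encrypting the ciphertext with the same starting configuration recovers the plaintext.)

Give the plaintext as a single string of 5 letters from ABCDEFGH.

Char 1 ('A'): step: R->7, L=7; A->plug->A->R->A->L->D->refl->G->L'->G->R'->E->plug->E
Char 2 ('G'): step: R->0, L->0 (L advanced); G->plug->G->R->C->L->A->refl->F->L'->F->R'->D->plug->D
Char 3 ('B'): step: R->1, L=0; B->plug->B->R->F->L->F->refl->A->L'->C->R'->D->plug->D
Char 4 ('C'): step: R->2, L=0; C->plug->F->R->F->L->F->refl->A->L'->C->R'->G->plug->G
Char 5 ('G'): step: R->3, L=0; G->plug->G->R->F->L->F->refl->A->L'->C->R'->A->plug->A

Answer: EDDGA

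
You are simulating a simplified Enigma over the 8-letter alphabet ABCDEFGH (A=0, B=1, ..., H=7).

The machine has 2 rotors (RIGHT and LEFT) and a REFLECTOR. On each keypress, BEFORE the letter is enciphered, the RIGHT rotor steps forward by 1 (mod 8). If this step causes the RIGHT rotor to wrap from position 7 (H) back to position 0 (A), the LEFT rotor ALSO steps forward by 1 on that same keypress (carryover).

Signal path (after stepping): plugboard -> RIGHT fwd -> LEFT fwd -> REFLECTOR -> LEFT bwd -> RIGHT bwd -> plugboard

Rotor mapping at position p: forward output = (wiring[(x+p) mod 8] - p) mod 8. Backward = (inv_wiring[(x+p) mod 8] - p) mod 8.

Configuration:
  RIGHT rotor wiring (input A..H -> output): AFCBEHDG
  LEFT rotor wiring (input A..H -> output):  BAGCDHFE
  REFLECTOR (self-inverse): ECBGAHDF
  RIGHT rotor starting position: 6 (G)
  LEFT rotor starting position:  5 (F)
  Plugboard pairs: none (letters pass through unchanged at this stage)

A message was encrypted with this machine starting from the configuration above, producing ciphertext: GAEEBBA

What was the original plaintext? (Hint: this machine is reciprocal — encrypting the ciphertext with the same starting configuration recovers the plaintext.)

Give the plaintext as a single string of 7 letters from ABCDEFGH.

Answer: FHCCGCC

Derivation:
Char 1 ('G'): step: R->7, L=5; G->plug->G->R->A->L->C->refl->B->L'->F->R'->F->plug->F
Char 2 ('A'): step: R->0, L->6 (L advanced); A->plug->A->R->A->L->H->refl->F->L'->G->R'->H->plug->H
Char 3 ('E'): step: R->1, L=6; E->plug->E->R->G->L->F->refl->H->L'->A->R'->C->plug->C
Char 4 ('E'): step: R->2, L=6; E->plug->E->R->B->L->G->refl->D->L'->C->R'->C->plug->C
Char 5 ('B'): step: R->3, L=6; B->plug->B->R->B->L->G->refl->D->L'->C->R'->G->plug->G
Char 6 ('B'): step: R->4, L=6; B->plug->B->R->D->L->C->refl->B->L'->H->R'->C->plug->C
Char 7 ('A'): step: R->5, L=6; A->plug->A->R->C->L->D->refl->G->L'->B->R'->C->plug->C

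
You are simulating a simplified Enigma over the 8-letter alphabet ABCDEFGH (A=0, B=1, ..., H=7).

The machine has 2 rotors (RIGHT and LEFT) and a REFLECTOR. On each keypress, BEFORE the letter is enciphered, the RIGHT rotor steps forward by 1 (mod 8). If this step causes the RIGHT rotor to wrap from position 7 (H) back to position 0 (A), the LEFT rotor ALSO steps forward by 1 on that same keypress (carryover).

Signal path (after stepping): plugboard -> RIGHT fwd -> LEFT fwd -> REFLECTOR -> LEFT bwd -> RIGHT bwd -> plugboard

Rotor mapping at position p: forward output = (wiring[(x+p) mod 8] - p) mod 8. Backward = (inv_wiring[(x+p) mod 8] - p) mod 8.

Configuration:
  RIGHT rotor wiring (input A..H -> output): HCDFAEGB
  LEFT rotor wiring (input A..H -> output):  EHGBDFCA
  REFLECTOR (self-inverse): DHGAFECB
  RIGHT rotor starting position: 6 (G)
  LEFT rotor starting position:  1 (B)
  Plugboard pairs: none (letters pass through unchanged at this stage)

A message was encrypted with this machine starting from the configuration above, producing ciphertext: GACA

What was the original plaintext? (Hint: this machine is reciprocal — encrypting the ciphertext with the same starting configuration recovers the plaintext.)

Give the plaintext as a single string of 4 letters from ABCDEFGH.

Char 1 ('G'): step: R->7, L=1; G->plug->G->R->F->L->B->refl->H->L'->G->R'->E->plug->E
Char 2 ('A'): step: R->0, L->2 (L advanced); A->plug->A->R->H->L->F->refl->E->L'->A->R'->E->plug->E
Char 3 ('C'): step: R->1, L=2; C->plug->C->R->E->L->A->refl->D->L'->D->R'->E->plug->E
Char 4 ('A'): step: R->2, L=2; A->plug->A->R->B->L->H->refl->B->L'->C->R'->D->plug->D

Answer: EEED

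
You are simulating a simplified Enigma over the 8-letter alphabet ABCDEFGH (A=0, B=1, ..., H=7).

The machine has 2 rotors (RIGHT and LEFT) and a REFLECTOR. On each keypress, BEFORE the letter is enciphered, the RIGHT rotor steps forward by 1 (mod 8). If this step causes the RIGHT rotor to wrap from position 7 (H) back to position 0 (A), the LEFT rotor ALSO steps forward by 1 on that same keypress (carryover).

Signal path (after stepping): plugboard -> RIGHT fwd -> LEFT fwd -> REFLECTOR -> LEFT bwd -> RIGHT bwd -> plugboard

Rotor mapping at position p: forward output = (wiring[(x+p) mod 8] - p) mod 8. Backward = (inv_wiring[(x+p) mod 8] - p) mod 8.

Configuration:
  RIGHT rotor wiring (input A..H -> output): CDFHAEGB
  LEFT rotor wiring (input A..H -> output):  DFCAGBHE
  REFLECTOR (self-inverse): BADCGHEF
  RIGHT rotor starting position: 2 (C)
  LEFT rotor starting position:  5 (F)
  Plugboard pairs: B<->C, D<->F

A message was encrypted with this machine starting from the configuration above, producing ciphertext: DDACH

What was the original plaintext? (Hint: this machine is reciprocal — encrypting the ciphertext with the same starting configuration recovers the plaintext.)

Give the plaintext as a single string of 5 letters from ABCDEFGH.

Char 1 ('D'): step: R->3, L=5; D->plug->F->R->H->L->B->refl->A->L'->E->R'->A->plug->A
Char 2 ('D'): step: R->4, L=5; D->plug->F->R->H->L->B->refl->A->L'->E->R'->A->plug->A
Char 3 ('A'): step: R->5, L=5; A->plug->A->R->H->L->B->refl->A->L'->E->R'->C->plug->B
Char 4 ('C'): step: R->6, L=5; C->plug->B->R->D->L->G->refl->E->L'->A->R'->A->plug->A
Char 5 ('H'): step: R->7, L=5; H->plug->H->R->H->L->B->refl->A->L'->E->R'->C->plug->B

Answer: AABAB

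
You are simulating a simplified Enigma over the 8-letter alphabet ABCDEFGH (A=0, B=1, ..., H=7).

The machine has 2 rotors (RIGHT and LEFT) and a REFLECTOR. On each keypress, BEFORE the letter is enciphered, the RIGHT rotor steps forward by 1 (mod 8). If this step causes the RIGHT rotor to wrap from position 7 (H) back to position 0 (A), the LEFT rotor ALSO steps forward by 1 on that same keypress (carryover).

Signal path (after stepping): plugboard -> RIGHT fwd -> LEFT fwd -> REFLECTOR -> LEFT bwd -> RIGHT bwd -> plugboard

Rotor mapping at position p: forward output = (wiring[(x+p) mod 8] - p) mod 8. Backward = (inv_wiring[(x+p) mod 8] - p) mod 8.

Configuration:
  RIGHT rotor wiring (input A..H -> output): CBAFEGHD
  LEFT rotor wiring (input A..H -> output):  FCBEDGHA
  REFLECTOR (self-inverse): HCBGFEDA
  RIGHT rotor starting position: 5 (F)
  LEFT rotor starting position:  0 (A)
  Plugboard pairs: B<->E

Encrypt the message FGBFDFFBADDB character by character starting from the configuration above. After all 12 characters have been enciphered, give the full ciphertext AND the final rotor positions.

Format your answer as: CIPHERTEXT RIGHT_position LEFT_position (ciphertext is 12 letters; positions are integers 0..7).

Char 1 ('F'): step: R->6, L=0; F->plug->F->R->H->L->A->refl->H->L'->G->R'->G->plug->G
Char 2 ('G'): step: R->7, L=0; G->plug->G->R->H->L->A->refl->H->L'->G->R'->E->plug->B
Char 3 ('B'): step: R->0, L->1 (L advanced); B->plug->E->R->E->L->F->refl->E->L'->H->R'->G->plug->G
Char 4 ('F'): step: R->1, L=1; F->plug->F->R->G->L->H->refl->A->L'->B->R'->H->plug->H
Char 5 ('D'): step: R->2, L=1; D->plug->D->R->E->L->F->refl->E->L'->H->R'->H->plug->H
Char 6 ('F'): step: R->3, L=1; F->plug->F->R->H->L->E->refl->F->L'->E->R'->D->plug->D
Char 7 ('F'): step: R->4, L=1; F->plug->F->R->F->L->G->refl->D->L'->C->R'->B->plug->E
Char 8 ('B'): step: R->5, L=1; B->plug->E->R->E->L->F->refl->E->L'->H->R'->H->plug->H
Char 9 ('A'): step: R->6, L=1; A->plug->A->R->B->L->A->refl->H->L'->G->R'->G->plug->G
Char 10 ('D'): step: R->7, L=1; D->plug->D->R->B->L->A->refl->H->L'->G->R'->E->plug->B
Char 11 ('D'): step: R->0, L->2 (L advanced); D->plug->D->R->F->L->G->refl->D->L'->G->R'->F->plug->F
Char 12 ('B'): step: R->1, L=2; B->plug->E->R->F->L->G->refl->D->L'->G->R'->F->plug->F
Final: ciphertext=GBGHHDEHGBFF, RIGHT=1, LEFT=2

Answer: GBGHHDEHGBFF 1 2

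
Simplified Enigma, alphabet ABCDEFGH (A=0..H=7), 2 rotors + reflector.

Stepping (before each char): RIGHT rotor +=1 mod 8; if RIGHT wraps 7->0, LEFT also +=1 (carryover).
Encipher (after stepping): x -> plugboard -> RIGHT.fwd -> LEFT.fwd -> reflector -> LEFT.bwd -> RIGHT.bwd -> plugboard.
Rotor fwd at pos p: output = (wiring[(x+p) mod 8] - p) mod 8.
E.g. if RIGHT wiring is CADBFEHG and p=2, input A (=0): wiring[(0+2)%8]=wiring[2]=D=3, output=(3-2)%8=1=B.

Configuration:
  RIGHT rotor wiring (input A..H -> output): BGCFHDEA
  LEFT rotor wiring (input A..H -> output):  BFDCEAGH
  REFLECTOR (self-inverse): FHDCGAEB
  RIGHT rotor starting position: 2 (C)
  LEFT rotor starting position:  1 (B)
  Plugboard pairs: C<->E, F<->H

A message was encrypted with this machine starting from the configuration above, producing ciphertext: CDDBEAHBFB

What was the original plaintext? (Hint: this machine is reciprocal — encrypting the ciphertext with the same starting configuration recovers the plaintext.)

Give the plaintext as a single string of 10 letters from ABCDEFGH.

Char 1 ('C'): step: R->3, L=1; C->plug->E->R->F->L->F->refl->A->L'->H->R'->H->plug->F
Char 2 ('D'): step: R->4, L=1; D->plug->D->R->E->L->H->refl->B->L'->C->R'->F->plug->H
Char 3 ('D'): step: R->5, L=1; D->plug->D->R->E->L->H->refl->B->L'->C->R'->H->plug->F
Char 4 ('B'): step: R->6, L=1; B->plug->B->R->C->L->B->refl->H->L'->E->R'->E->plug->C
Char 5 ('E'): step: R->7, L=1; E->plug->C->R->H->L->A->refl->F->L'->F->R'->H->plug->F
Char 6 ('A'): step: R->0, L->2 (L advanced); A->plug->A->R->B->L->A->refl->F->L'->F->R'->D->plug->D
Char 7 ('H'): step: R->1, L=2; H->plug->F->R->D->L->G->refl->E->L'->E->R'->C->plug->E
Char 8 ('B'): step: R->2, L=2; B->plug->B->R->D->L->G->refl->E->L'->E->R'->H->plug->F
Char 9 ('F'): step: R->3, L=2; F->plug->H->R->H->L->D->refl->C->L'->C->R'->A->plug->A
Char 10 ('B'): step: R->4, L=2; B->plug->B->R->H->L->D->refl->C->L'->C->R'->F->plug->H

Answer: FHFCFDEFAH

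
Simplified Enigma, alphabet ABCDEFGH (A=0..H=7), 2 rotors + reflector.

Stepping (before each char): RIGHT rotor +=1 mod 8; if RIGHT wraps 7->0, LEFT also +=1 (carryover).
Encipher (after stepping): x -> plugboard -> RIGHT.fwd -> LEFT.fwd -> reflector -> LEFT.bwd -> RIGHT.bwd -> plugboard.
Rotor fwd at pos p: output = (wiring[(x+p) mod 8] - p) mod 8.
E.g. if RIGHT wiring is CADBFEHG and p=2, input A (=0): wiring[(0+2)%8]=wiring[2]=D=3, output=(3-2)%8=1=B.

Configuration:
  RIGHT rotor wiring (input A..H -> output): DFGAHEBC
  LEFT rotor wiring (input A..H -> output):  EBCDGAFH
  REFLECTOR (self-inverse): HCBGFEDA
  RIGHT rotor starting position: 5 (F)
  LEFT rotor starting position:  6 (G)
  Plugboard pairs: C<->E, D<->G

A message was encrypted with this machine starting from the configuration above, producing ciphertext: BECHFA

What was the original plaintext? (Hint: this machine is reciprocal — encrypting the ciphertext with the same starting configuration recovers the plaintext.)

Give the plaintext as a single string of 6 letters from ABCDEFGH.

Answer: EFAGEF

Derivation:
Char 1 ('B'): step: R->6, L=6; B->plug->B->R->E->L->E->refl->F->L'->F->R'->C->plug->E
Char 2 ('E'): step: R->7, L=6; E->plug->C->R->G->L->A->refl->H->L'->A->R'->F->plug->F
Char 3 ('C'): step: R->0, L->7 (L advanced); C->plug->E->R->H->L->G->refl->D->L'->D->R'->A->plug->A
Char 4 ('H'): step: R->1, L=7; H->plug->H->R->C->L->C->refl->B->L'->G->R'->D->plug->G
Char 5 ('F'): step: R->2, L=7; F->plug->F->R->A->L->A->refl->H->L'->F->R'->C->plug->E
Char 6 ('A'): step: R->3, L=7; A->plug->A->R->F->L->H->refl->A->L'->A->R'->F->plug->F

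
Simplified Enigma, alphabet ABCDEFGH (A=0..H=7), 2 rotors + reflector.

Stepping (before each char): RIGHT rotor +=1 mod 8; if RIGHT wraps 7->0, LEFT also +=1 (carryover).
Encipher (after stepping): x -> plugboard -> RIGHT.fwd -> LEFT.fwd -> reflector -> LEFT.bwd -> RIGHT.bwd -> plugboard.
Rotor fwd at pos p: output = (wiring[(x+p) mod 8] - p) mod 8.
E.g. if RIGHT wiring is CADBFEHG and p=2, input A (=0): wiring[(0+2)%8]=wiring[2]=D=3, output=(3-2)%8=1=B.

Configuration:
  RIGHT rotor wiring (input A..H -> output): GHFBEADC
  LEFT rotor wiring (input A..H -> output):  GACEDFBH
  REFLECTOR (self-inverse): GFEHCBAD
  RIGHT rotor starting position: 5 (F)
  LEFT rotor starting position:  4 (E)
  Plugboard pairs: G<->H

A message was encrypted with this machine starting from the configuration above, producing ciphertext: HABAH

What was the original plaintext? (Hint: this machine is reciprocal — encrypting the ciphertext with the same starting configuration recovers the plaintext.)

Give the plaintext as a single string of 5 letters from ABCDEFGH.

Char 1 ('H'): step: R->6, L=4; H->plug->G->R->G->L->G->refl->A->L'->H->R'->E->plug->E
Char 2 ('A'): step: R->7, L=4; A->plug->A->R->D->L->D->refl->H->L'->A->R'->C->plug->C
Char 3 ('B'): step: R->0, L->5 (L advanced); B->plug->B->R->H->L->G->refl->A->L'->A->R'->F->plug->F
Char 4 ('A'): step: R->1, L=5; A->plug->A->R->G->L->H->refl->D->L'->E->R'->B->plug->B
Char 5 ('H'): step: R->2, L=5; H->plug->G->R->E->L->D->refl->H->L'->G->R'->D->plug->D

Answer: ECFBD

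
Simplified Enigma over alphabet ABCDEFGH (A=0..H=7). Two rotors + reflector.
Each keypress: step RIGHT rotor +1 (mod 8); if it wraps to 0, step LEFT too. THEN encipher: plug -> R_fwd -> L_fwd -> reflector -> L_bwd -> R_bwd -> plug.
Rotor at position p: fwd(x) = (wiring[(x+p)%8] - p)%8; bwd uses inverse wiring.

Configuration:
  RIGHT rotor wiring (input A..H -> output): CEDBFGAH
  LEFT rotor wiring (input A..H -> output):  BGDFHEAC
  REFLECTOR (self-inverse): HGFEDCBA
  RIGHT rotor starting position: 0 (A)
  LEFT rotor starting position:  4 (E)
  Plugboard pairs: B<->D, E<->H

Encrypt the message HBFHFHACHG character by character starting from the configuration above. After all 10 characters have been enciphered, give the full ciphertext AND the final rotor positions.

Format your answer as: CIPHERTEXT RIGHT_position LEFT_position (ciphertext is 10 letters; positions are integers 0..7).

Answer: BFCAACHBBH 2 5

Derivation:
Char 1 ('H'): step: R->1, L=4; H->plug->E->R->F->L->C->refl->F->L'->E->R'->D->plug->B
Char 2 ('B'): step: R->2, L=4; B->plug->D->R->E->L->F->refl->C->L'->F->R'->F->plug->F
Char 3 ('F'): step: R->3, L=4; F->plug->F->R->H->L->B->refl->G->L'->D->R'->C->plug->C
Char 4 ('H'): step: R->4, L=4; H->plug->E->R->G->L->H->refl->A->L'->B->R'->A->plug->A
Char 5 ('F'): step: R->5, L=4; F->plug->F->R->G->L->H->refl->A->L'->B->R'->A->plug->A
Char 6 ('H'): step: R->6, L=4; H->plug->E->R->F->L->C->refl->F->L'->E->R'->C->plug->C
Char 7 ('A'): step: R->7, L=4; A->plug->A->R->A->L->D->refl->E->L'->C->R'->E->plug->H
Char 8 ('C'): step: R->0, L->5 (L advanced); C->plug->C->R->D->L->E->refl->D->L'->B->R'->D->plug->B
Char 9 ('H'): step: R->1, L=5; H->plug->E->R->F->L->G->refl->B->L'->E->R'->D->plug->B
Char 10 ('G'): step: R->2, L=5; G->plug->G->R->A->L->H->refl->A->L'->G->R'->E->plug->H
Final: ciphertext=BFCAACHBBH, RIGHT=2, LEFT=5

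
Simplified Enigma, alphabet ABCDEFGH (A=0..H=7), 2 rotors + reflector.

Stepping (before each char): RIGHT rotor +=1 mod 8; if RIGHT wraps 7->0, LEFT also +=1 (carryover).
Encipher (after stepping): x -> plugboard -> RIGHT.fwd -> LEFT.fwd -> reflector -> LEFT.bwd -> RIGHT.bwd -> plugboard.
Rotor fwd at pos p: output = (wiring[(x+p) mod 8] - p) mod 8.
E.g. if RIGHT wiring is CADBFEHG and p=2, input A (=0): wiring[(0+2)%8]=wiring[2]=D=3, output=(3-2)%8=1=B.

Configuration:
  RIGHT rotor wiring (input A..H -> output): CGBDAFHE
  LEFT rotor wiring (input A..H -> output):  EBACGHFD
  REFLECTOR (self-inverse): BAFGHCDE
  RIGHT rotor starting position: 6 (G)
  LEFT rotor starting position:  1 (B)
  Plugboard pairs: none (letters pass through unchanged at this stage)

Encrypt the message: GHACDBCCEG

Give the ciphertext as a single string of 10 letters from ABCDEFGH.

Answer: BEHDAGBDHD

Derivation:
Char 1 ('G'): step: R->7, L=1; G->plug->G->R->G->L->C->refl->F->L'->D->R'->B->plug->B
Char 2 ('H'): step: R->0, L->2 (L advanced); H->plug->H->R->E->L->D->refl->G->L'->A->R'->E->plug->E
Char 3 ('A'): step: R->1, L=2; A->plug->A->R->F->L->B->refl->A->L'->B->R'->H->plug->H
Char 4 ('C'): step: R->2, L=2; C->plug->C->R->G->L->C->refl->F->L'->D->R'->D->plug->D
Char 5 ('D'): step: R->3, L=2; D->plug->D->R->E->L->D->refl->G->L'->A->R'->A->plug->A
Char 6 ('B'): step: R->4, L=2; B->plug->B->R->B->L->A->refl->B->L'->F->R'->G->plug->G
Char 7 ('C'): step: R->5, L=2; C->plug->C->R->H->L->H->refl->E->L'->C->R'->B->plug->B
Char 8 ('C'): step: R->6, L=2; C->plug->C->R->E->L->D->refl->G->L'->A->R'->D->plug->D
Char 9 ('E'): step: R->7, L=2; E->plug->E->R->E->L->D->refl->G->L'->A->R'->H->plug->H
Char 10 ('G'): step: R->0, L->3 (L advanced); G->plug->G->R->H->L->F->refl->C->L'->D->R'->D->plug->D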